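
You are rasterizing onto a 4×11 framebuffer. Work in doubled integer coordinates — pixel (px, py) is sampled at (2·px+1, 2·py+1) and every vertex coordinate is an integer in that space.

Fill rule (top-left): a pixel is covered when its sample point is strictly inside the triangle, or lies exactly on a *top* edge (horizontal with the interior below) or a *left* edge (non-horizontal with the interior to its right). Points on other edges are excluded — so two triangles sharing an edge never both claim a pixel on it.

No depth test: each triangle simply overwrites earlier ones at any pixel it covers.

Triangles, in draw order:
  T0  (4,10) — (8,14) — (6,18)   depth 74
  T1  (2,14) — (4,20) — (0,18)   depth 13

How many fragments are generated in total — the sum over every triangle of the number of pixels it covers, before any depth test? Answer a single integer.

T0:
  2·area = 24
  edge (4, 10)→(8, 14): d=(4,4) right/bottom  bias=-1
  edge (8, 14)→(6, 18): d=(-2,4) right/bottom  bias=-1
  edge (6, 18)→(4, 10): d=(-2,-8) top-left  bias=+0
    (0,3)@(1, 7): e=[0,42,-18] → .  [on edge]
    (1,4)@(3, 9): e=[0,30,-6] → .  [on edge]
    (2,5)@(5, 11): e=[0,18,6] → .  [on edge]
    (2,6)@(5, 13): e=[8,14,2] → X
    (3,6)@(7, 13): e=[0,6,18] → .  [on edge]
    (2,7)@(5, 15): e=[16,10,-2] → .
    (3,7)@(7, 15): e=[8,2,14] → X
    (3,8)@(7, 17): e=[16,-2,10] → .
  covered (2 px):
    . . . .
    . . . .
    . . . .
    . . . .
    . . . .
    . . . .
    . . X .
    . . . X
    . . . .
    . . . .
    . . . .
T1:
  2·area = 20
  edge (2, 14)→(4, 20): d=(2,6) right/bottom  bias=-1
  edge (4, 20)→(0, 18): d=(-4,-2) top-left  bias=+0
  edge (0, 18)→(2, 14): d=(2,-4) top-left  bias=+0
    (0,5)@(1, 11): e=[0,30,-10] → .  [on edge]
    (0,8)@(1, 17): e=[12,6,2] → X
    (1,8)@(3, 17): e=[0,10,10] → .  [on edge]
    (0,9)@(1, 19): e=[16,-2,6] → .
    (1,9)@(3, 19): e=[4,2,14] → X
    (2,9)@(5, 19): e=[-8,6,22] → .
    (1,10)@(3, 21): e=[8,-6,18] → .
  covered (2 px):
    . . . .
    . . . .
    . . . .
    . . . .
    . . . .
    . . . .
    . . . .
    . . . .
    X . . .
    . X . .
    . . . .

Final: 4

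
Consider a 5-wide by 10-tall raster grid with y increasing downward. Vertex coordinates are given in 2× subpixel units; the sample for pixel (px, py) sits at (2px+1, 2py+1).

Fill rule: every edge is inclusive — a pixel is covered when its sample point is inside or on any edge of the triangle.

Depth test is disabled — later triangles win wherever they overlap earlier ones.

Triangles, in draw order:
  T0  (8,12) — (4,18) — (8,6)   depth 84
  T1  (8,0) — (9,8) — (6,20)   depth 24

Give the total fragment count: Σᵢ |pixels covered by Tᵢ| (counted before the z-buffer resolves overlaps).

T0:
  2·area = 24
  edge (8, 12)→(4, 18): d=(-4,6) inclusive
  edge (4, 18)→(8, 6): d=(4,-12) inclusive
  edge (8, 6)→(8, 12): d=(0,6) inclusive
    (4,1)@(9, 3): e=[30,0,-6] → ·  [on edge]
    (3,4)@(7, 9): e=[18,0,6] → █  [on edge]
    (4,4)@(9, 9): e=[6,24,-6] → ·
    (3,5)@(7, 11): e=[10,8,6] → █
    (4,5)@(9, 11): e=[-2,32,-6] → ·
    (3,6)@(7, 13): e=[2,16,6] → █
    (4,6)@(9, 13): e=[-10,40,-6] → ·
    (2,7)@(5, 15): e=[6,0,18] → █  [on edge]
    (3,7)@(7, 15): e=[-6,24,6] → ·
    (2,8)@(5, 17): e=[-2,8,18] → ·
  covered (4 px):
    · · · · ·
    · · · · ·
    · · · · ·
    · · · · ·
    · · · █ ·
    · · · █ ·
    · · · █ ·
    · · █ · ·
    · · · · ·
    · · · · ·
T1:
  2·area = 36
  edge (8, 0)→(9, 8): d=(1,8) inclusive
  edge (9, 8)→(6, 20): d=(-3,12) inclusive
  edge (6, 20)→(8, 0): d=(2,-20) inclusive
    (3,5)@(7, 11): e=[19,15,2] → █
    (4,5)@(9, 11): e=[3,-9,42] → ·
    (3,6)@(7, 13): e=[21,9,6] → █
    (4,6)@(9, 13): e=[5,-15,46] → ·
    (3,7)@(7, 15): e=[23,3,10] → █
    (4,7)@(9, 15): e=[7,-21,50] → ·
    (3,8)@(7, 17): e=[25,-3,14] → ·
  covered (3 px):
    · · · · ·
    · · · · ·
    · · · · ·
    · · · · ·
    · · · · ·
    · · · █ ·
    · · · █ ·
    · · · █ ·
    · · · · ·
    · · · · ·

Final: 7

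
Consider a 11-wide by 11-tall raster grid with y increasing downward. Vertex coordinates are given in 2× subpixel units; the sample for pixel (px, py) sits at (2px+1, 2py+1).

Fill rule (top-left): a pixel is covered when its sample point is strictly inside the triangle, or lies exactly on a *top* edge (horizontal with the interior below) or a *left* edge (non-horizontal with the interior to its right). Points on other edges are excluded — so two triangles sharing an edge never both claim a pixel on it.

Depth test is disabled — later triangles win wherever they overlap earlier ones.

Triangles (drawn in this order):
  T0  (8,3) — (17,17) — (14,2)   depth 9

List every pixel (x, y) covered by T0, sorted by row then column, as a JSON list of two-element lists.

T0:
  2·area = 93  (B↔C swapped to make it positive)
  edge (8, 3)→(14, 2): d=(6,-1) top-left  bias=+0
  edge (14, 2)→(17, 17): d=(3,15) right/bottom  bias=-1
  edge (17, 17)→(8, 3): d=(-9,-14) top-left  bias=+0
    (4,1)@(9, 3): e=[1,78,14] → #
    (5,1)@(11, 3): e=[3,48,42] → #
    (6,1)@(13, 3): e=[5,18,70] → #
    (7,1)@(15, 3): e=[7,-12,98] → ·
    (4,2)@(9, 5): e=[13,84,-4] → ·
    (5,2)@(11, 5): e=[15,54,24] → #
    (7,2)@(15, 5): e=[19,-6,80] → ·
    (5,3)@(11, 7): e=[27,60,6] → #
    (7,3)@(15, 7): e=[31,0,62] → ·  [on edge]
    (5,4)@(11, 9): e=[39,66,-12] → ·
    (6,4)@(13, 9): e=[41,36,16] → #
    (7,4)@(15, 9): e=[43,6,44] → #
    (8,8)@(17, 17): e=[93,0,0] → ·  [on edge]
  covered (11 px):
    · · · · · · · · · · ·
    · · · · # # # · · · ·
    · · · · · # # · · · ·
    · · · · · # # · · · ·
    · · · · · · # # · · ·
    · · · · · · · # · · ·
    · · · · · · · # · · ·
    · · · · · · · · · · ·
    · · · · · · · · · · ·
    · · · · · · · · · · ·
    · · · · · · · · · · ·

Final: [[4,1],[5,1],[6,1],[5,2],[6,2],[5,3],[6,3],[6,4],[7,4],[7,5],[7,6]]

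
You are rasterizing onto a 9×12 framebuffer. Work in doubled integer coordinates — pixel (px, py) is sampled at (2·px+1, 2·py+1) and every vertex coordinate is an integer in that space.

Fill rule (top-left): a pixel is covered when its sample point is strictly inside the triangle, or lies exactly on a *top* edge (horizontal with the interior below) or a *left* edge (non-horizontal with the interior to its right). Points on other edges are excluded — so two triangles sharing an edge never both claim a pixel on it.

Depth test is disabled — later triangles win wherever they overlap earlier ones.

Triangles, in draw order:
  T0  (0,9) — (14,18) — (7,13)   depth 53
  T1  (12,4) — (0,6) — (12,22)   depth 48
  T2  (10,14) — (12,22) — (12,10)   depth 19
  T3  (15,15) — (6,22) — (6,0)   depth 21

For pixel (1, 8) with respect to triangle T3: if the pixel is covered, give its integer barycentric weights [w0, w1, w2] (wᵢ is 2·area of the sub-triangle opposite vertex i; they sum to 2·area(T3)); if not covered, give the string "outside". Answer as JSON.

T0:
  2·area = 7  (B↔C swapped to make it positive)
  edge (0, 9)→(7, 13): d=(7,4) right/bottom  bias=-1
  edge (7, 13)→(14, 18): d=(7,5) right/bottom  bias=-1
  edge (14, 18)→(0, 9): d=(-14,-9) top-left  bias=+0
    (3,6)@(7, 13): e=[0,0,7] → .  [on edge]
  covered (0 px):
    . . . . . . . . .
    . . . . . . . . .
    . . . . . . . . .
    . . . . . . . . .
    . . . . . . . . .
    . . . . . . . . .
    . . . . . . . . .
    . . . . . . . . .
    . . . . . . . . .
    . . . . . . . . .
    . . . . . . . . .
    . . . . . . . . .
T1:
  2·area = 216  (B↔C swapped to make it positive)
  edge (12, 4)→(12, 22): d=(0,18) right/bottom  bias=-1
  edge (12, 22)→(0, 6): d=(-12,-16) top-left  bias=+0
  edge (0, 6)→(12, 4): d=(12,-2) top-left  bias=+0
    (3,2)@(7, 5): e=[90,124,2] → X
    (4,2)@(9, 5): e=[54,156,6] → X
    (5,2)@(11, 5): e=[18,188,10] → X
    (6,2)@(13, 5): e=[-18,220,14] → .
    (0,3)@(1, 7): e=[198,4,14] → X
    (1,3)@(3, 7): e=[162,36,18] → X
    (2,3)@(5, 7): e=[126,68,22] → X
    (6,3)@(13, 7): e=[-18,196,38] → .
    (0,4)@(1, 9): e=[198,-20,38] → .
    (1,4)@(3, 9): e=[162,12,42] → X
    (6,4)@(13, 9): e=[-18,172,62] → .
    (1,5)@(3, 11): e=[162,-12,66] → .
  covered (27 px):
    . . . . . . . . .
    . . . . . . . . .
    . . . X X X . . .
    X X X X X X . . .
    . X X X X X . . .
    . . X X X X . . .
    . . . X X X . . .
    . . . X X X . . .
    . . . . X X . . .
    . . . . . X . . .
    . . . . . . . . .
    . . . . . . . . .
T2:
  2·area = 24  (B↔C swapped to make it positive)
  edge (10, 14)→(12, 10): d=(2,-4) top-left  bias=+0
  edge (12, 10)→(12, 22): d=(0,12) right/bottom  bias=-1
  edge (12, 22)→(10, 14): d=(-2,-8) top-left  bias=+0
    (5,6)@(11, 13): e=[2,12,10] → X
    (6,6)@(13, 13): e=[10,-12,26] → .
    (5,7)@(11, 15): e=[6,12,6] → X
    (6,7)@(13, 15): e=[14,-12,22] → .
    (5,8)@(11, 17): e=[10,12,2] → X
    (6,8)@(13, 17): e=[18,-12,18] → .
    (5,9)@(11, 19): e=[14,12,-2] → .
  covered (3 px):
    . . . . . . . . .
    . . . . . . . . .
    . . . . . . . . .
    . . . . . . . . .
    . . . . . . . . .
    . . . . . . . . .
    . . . . . X . . .
    . . . . . X . . .
    . . . . . X . . .
    . . . . . . . . .
    . . . . . . . . .
    . . . . . . . . .
T3:
  2·area = 198
  edge (15, 15)→(6, 22): d=(-9,7) right/bottom  bias=-1
  edge (6, 22)→(6, 0): d=(0,-22) top-left  bias=+0
  edge (6, 0)→(15, 15): d=(9,15) right/bottom  bias=-1
    (3,1)@(7, 3): e=[164,22,12] → X
    (4,1)@(9, 3): e=[150,66,-18] → .
    (3,2)@(7, 5): e=[146,22,30] → X
    (4,2)@(9, 5): e=[132,66,0] → .  [on edge]
    (3,3)@(7, 7): e=[128,22,48] → X
    (4,3)@(9, 7): e=[114,66,18] → X
    (5,3)@(11, 7): e=[100,110,-12] → .
    (3,4)@(7, 9): e=[110,22,66] → X
    (5,4)@(11, 9): e=[82,110,6] → X
    (6,4)@(13, 9): e=[68,154,-24] → .
    (3,5)@(7, 11): e=[92,22,84] → X
    (6,5)@(13, 11): e=[50,154,-6] → .
    (7,7)@(15, 15): e=[0,198,0] → .  [on edge]
  covered (24 px):
    . . . . . . . . .
    . . . X . . . . .
    . . . X . . . . .
    . . . X X . . . .
    . . . X X X . . .
    . . . X X X . . .
    . . . X X X X . .
    . . . X X X X . .
    . . . X X X . . .
    . . . X X . . . .
    . . . X . . . . .
    . . . . . . . . .

Result: "outside"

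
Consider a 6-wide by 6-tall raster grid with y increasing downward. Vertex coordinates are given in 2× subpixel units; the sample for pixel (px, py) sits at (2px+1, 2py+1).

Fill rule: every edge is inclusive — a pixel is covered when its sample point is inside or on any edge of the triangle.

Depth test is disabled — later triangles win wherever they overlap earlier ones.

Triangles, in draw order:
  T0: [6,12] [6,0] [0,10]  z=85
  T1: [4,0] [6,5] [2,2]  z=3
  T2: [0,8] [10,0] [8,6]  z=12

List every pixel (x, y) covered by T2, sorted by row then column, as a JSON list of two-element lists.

T0:
  2·area = 72  (B↔C swapped to make it positive)
  edge (6, 12)→(0, 10): d=(-6,-2) inclusive
  edge (0, 10)→(6, 0): d=(6,-10) inclusive
  edge (6, 0)→(6, 12): d=(0,12) inclusive
    (2,1)@(5, 3): e=[52,8,12] → █
    (3,1)@(7, 3): e=[56,28,-12] → ·
    (1,2)@(3, 5): e=[36,0,36] → █  [on edge]
    (3,2)@(7, 5): e=[44,40,-12] → ·
    (1,3)@(3, 7): e=[24,12,36] → █
    (3,3)@(7, 7): e=[32,52,-12] → ·
    (0,4)@(1, 9): e=[8,4,60] → █
    (3,4)@(7, 9): e=[20,64,-12] → ·
    (0,5)@(1, 11): e=[-4,16,60] → ·
    (1,5)@(3, 11): e=[0,36,36] → █  [on edge]
    (3,5)@(7, 11): e=[8,76,-12] → ·
  covered (10 px):
    · · · · · ·
    · · █ · · ·
    · █ █ · · ·
    · █ █ · · ·
    █ █ █ · · ·
    · █ █ · · ·
T1:
  2·area = 14
  edge (4, 0)→(6, 5): d=(2,5) inclusive
  edge (6, 5)→(2, 2): d=(-4,-3) inclusive
  edge (2, 2)→(4, 0): d=(2,-2) inclusive
    (1,0)@(3, 1): e=[7,7,0] → █  [on edge]
    (2,0)@(5, 1): e=[-3,13,4] → ·
    (0,1)@(1, 3): e=[21,-7,0] → ·  [on edge]
    (1,1)@(3, 3): e=[11,-1,4] → ·
    (2,1)@(5, 3): e=[1,5,8] → █
    (3,1)@(7, 3): e=[-9,11,12] → ·
    (2,2)@(5, 5): e=[5,-3,12] → ·
  covered (2 px):
    · █ · · · ·
    · · █ · · ·
    · · · · · ·
    · · · · · ·
    · · · · · ·
    · · · · · ·
T2:
  2·area = 44
  edge (0, 8)→(10, 0): d=(10,-8) inclusive
  edge (10, 0)→(8, 6): d=(-2,6) inclusive
  edge (8, 6)→(0, 8): d=(-8,2) inclusive
    (4,0)@(9, 1): e=[2,4,38] → █
    (5,0)@(11, 1): e=[18,-8,34] → ·
    (3,1)@(7, 3): e=[6,12,26] → █
    (4,1)@(9, 3): e=[22,0,22] → █  [on edge]
    (5,1)@(11, 3): e=[38,-12,18] → ·
    (2,2)@(5, 5): e=[10,20,14] → █
    (4,2)@(9, 5): e=[42,-4,6] → ·
    (1,3)@(3, 7): e=[14,28,2] → █
    (2,3)@(5, 7): e=[30,16,-2] → ·
    (3,3)@(7, 7): e=[46,4,-6] → ·
    (1,4)@(3, 9): e=[34,24,-14] → ·
    (3,4)@(7, 9): e=[66,0,-22] → ·  [on edge]
  covered (6 px):
    · · · · █ ·
    · · · █ █ ·
    · · █ █ · ·
    · █ · · · ·
    · · · · · ·
    · · · · · ·

Final: [[4,0],[3,1],[4,1],[2,2],[3,2],[1,3]]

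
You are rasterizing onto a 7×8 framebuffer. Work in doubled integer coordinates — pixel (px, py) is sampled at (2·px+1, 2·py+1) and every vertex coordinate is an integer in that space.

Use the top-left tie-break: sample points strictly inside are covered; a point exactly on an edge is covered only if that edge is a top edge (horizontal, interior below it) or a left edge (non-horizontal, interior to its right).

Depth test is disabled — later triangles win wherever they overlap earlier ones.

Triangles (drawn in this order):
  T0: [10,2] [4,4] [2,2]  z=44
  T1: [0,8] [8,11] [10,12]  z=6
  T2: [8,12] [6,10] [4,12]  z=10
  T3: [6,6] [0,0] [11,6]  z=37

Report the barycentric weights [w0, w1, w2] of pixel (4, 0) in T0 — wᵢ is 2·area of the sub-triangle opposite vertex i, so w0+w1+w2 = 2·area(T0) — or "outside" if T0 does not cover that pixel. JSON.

T0:
  2·area = 16
  edge (10, 2)→(4, 4): d=(-6,2) right/bottom  bias=-1
  edge (4, 4)→(2, 2): d=(-2,-2) top-left  bias=+0
  edge (2, 2)→(10, 2): d=(8,0) top-left  bias=+0
    (0,0)@(1, 1): e=[24,0,-8] → .  [on edge]
    (6,0)@(13, 1): e=[0,24,-8] → .  [on edge]
    (1,1)@(3, 3): e=[8,0,8] → X  [on edge]
    (2,1)@(5, 3): e=[4,4,8] → X
    (3,1)@(7, 3): e=[0,8,8] → .  [on edge]
    (0,2)@(1, 5): e=[0,-8,24] → .  [on edge]
    (1,2)@(3, 5): e=[-4,-4,24] → .
    (2,2)@(5, 5): e=[-8,0,24] → .  [on edge]
    (3,3)@(7, 7): e=[-24,0,40] → .  [on edge]
    (4,4)@(9, 9): e=[-40,0,56] → .  [on edge]
    (5,5)@(11, 11): e=[-56,0,72] → .  [on edge]
    (6,6)@(13, 13): e=[-72,0,88] → .  [on edge]
  covered (2 px):
    . . . . . . .
    . X X . . . .
    . . . . . . .
    . . . . . . .
    . . . . . . .
    . . . . . . .
    . . . . . . .
    . . . . . . .
T1:
  2·area = 2
  edge (0, 8)→(8, 11): d=(8,3) right/bottom  bias=-1
  edge (8, 11)→(10, 12): d=(2,1) right/bottom  bias=-1
  edge (10, 12)→(0, 8): d=(-10,-4) top-left  bias=+0
  covered (0 px):
    . . . . . . .
    . . . . . . .
    . . . . . . .
    . . . . . . .
    . . . . . . .
    . . . . . . .
    . . . . . . .
    . . . . . . .
T2:
  2·area = 8  (B↔C swapped to make it positive)
  edge (8, 12)→(4, 12): d=(-4,0) right/bottom  bias=-1
  edge (4, 12)→(6, 10): d=(2,-2) top-left  bias=+0
  edge (6, 10)→(8, 12): d=(2,2) right/bottom  bias=-1
    (6,1)@(13, 3): e=[36,0,-28] → .  [on edge]
    (0,2)@(1, 5): e=[28,-20,0] → .  [on edge]
    (5,2)@(11, 5): e=[28,0,-20] → .  [on edge]
    (1,3)@(3, 7): e=[20,-12,0] → .  [on edge]
    (4,3)@(9, 7): e=[20,0,-12] → .  [on edge]
    (2,4)@(5, 9): e=[12,-4,0] → .  [on edge]
    (3,4)@(7, 9): e=[12,0,-4] → .  [on edge]
    (2,5)@(5, 11): e=[4,0,4] → X  [on edge]
    (3,5)@(7, 11): e=[4,4,0] → .  [on edge]
    (1,6)@(3, 13): e=[-4,0,12] → .  [on edge]
    (2,6)@(5, 13): e=[-4,4,8] → .
    (4,6)@(9, 13): e=[-4,12,0] → .  [on edge]
    (0,7)@(1, 15): e=[-12,0,20] → .  [on edge]
    (5,7)@(11, 15): e=[-12,20,0] → .  [on edge]
  covered (1 px):
    . . . . . . .
    . . . . . . .
    . . . . . . .
    . . . . . . .
    . . . . . . .
    . . X . . . .
    . . . . . . .
    . . . . . . .
T3:
  2·area = 30
  edge (6, 6)→(0, 0): d=(-6,-6) top-left  bias=+0
  edge (0, 0)→(11, 6): d=(11,6) right/bottom  bias=-1
  edge (11, 6)→(6, 6): d=(-5,0) right/bottom  bias=-1
    (0,0)@(1, 1): e=[0,5,25] → X  [on edge]
    (1,0)@(3, 1): e=[12,-7,25] → .
    (0,1)@(1, 3): e=[-12,27,15] → .
    (1,1)@(3, 3): e=[0,15,15] → X  [on edge]
    (2,1)@(5, 3): e=[12,3,15] → X
    (3,1)@(7, 3): e=[24,-9,15] → .
    (1,2)@(3, 5): e=[-12,37,5] → .
    (2,2)@(5, 5): e=[0,25,5] → X  [on edge]
    (3,2)@(7, 5): e=[12,13,5] → X
    (4,2)@(9, 5): e=[24,1,5] → X
    (5,2)@(11, 5): e=[36,-11,5] → .
    (2,3)@(5, 7): e=[-12,47,-5] → .
    (3,3)@(7, 7): e=[0,35,-5] → .  [on edge]
    (4,4)@(9, 9): e=[0,45,-15] → .  [on edge]
    (5,5)@(11, 11): e=[0,55,-25] → .  [on edge]
    (6,6)@(13, 13): e=[0,65,-35] → .  [on edge]
  covered (6 px):
    X . . . . . .
    . X X . . . .
    . . X X X . .
    . . . . . . .
    . . . . . . .
    . . . . . . .
    . . . . . . .
    . . . . . . .

Final: "outside"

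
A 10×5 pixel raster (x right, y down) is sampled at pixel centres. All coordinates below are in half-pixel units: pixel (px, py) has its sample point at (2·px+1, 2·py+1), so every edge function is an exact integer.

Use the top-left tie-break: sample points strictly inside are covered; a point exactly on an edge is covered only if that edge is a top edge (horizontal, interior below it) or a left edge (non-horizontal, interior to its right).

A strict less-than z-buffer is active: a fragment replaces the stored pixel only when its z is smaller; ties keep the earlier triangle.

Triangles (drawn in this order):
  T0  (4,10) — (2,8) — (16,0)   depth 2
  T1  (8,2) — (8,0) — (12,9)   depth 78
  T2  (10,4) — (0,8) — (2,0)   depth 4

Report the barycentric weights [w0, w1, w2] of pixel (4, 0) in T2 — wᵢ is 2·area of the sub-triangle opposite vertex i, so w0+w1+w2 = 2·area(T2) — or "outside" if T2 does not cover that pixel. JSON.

T0:
  2·area = 44
  edge (4, 10)→(2, 8): d=(-2,-2) top-left  bias=+0
  edge (2, 8)→(16, 0): d=(14,-8) top-left  bias=+0
  edge (16, 0)→(4, 10): d=(-12,10) right/bottom  bias=-1
    (5,1)@(11, 3): e=[28,2,14] → █
    (6,1)@(13, 3): e=[32,18,-6] → ·
    (4,2)@(9, 5): e=[20,14,10] → █
    (5,2)@(11, 5): e=[24,30,-10] → ·
    (0,3)@(1, 7): e=[0,-22,66] → ·  [on edge]
    (2,3)@(5, 7): e=[8,10,26] → █
    (3,3)@(7, 7): e=[12,26,6] → █
    (4,3)@(9, 7): e=[16,42,-14] → ·
    (1,4)@(3, 9): e=[0,22,22] → █  [on edge]
    (3,4)@(7, 9): e=[8,54,-18] → ·
  covered (6 px):
    · · · · · · · · · ·
    · · · · · █ · · · ·
    · · · · █ · · · · ·
    · · █ █ · · · · · ·
    · █ █ · · · · · · ·
T1:
  2·area = 8
  edge (8, 2)→(8, 0): d=(0,-2) top-left  bias=+0
  edge (8, 0)→(12, 9): d=(4,9) right/bottom  bias=-1
  edge (12, 9)→(8, 2): d=(-4,-7) top-left  bias=+0
    (4,1)@(9, 3): e=[2,3,3] → █
    (5,1)@(11, 3): e=[6,-15,17] → ·
    (4,2)@(9, 5): e=[2,11,-5] → ·
    (5,3)@(11, 7): e=[6,1,1] → █
    (6,3)@(13, 7): e=[10,-17,15] → ·
    (5,4)@(11, 9): e=[6,9,-7] → ·
  covered (2 px):
    · · · · · · · · · ·
    · · · · █ · · · · ·
    · · · · · · · · · ·
    · · · · · █ · · · ·
    · · · · · · · · · ·
T2:
  2·area = 72
  edge (10, 4)→(0, 8): d=(-10,4) right/bottom  bias=-1
  edge (0, 8)→(2, 0): d=(2,-8) top-left  bias=+0
  edge (2, 0)→(10, 4): d=(8,4) right/bottom  bias=-1
    (1,0)@(3, 1): e=[58,10,4] → █
    (2,0)@(5, 1): e=[50,26,-4] → ·
    (1,1)@(3, 3): e=[38,14,20] → █
    (2,1)@(5, 3): e=[30,30,12] → █
    (3,1)@(7, 3): e=[22,46,4] → █
    (4,1)@(9, 3): e=[14,62,-4] → ·
    (0,2)@(1, 5): e=[26,2,44] → █
    (4,2)@(9, 5): e=[-6,66,12] → ·
    (0,3)@(1, 7): e=[6,6,60] → █
    (1,3)@(3, 7): e=[-2,22,52] → ·
    (2,3)@(5, 7): e=[-10,38,44] → ·
    (3,3)@(7, 7): e=[-18,54,36] → ·
  covered (9 px):
    · █ · · · · · · · ·
    · █ █ █ · · · · · ·
    █ █ █ █ · · · · · ·
    █ · · · · · · · · ·
    · · · · · · · · · ·

Answer: "outside"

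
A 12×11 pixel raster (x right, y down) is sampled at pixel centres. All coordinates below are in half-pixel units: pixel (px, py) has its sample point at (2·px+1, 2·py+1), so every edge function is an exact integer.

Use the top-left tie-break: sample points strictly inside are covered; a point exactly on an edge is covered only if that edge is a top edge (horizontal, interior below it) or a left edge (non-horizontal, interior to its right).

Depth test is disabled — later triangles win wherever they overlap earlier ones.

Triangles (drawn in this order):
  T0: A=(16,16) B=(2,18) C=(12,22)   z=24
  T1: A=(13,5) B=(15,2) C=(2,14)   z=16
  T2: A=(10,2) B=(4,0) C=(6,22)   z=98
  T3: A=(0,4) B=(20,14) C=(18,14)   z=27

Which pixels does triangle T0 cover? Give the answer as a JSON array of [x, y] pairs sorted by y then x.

T0:
  2·area = 76  (B↔C swapped to make it positive)
  edge (16, 16)→(12, 22): d=(-4,6) right/bottom  bias=-1
  edge (12, 22)→(2, 18): d=(-10,-4) top-left  bias=+0
  edge (2, 18)→(16, 16): d=(14,-2) top-left  bias=+0
    (11,7)@(23, 15): e=[-38,114,0] → ·  [on edge]
    (4,8)@(9, 17): e=[38,38,0] → █  [on edge]
    (5,8)@(11, 17): e=[26,46,4] → █
    (6,8)@(13, 17): e=[14,54,8] → █
    (7,8)@(15, 17): e=[2,62,12] → █
    (8,8)@(17, 17): e=[-10,70,16] → ·
    (2,9)@(5, 19): e=[54,2,20] → █
    (3,9)@(7, 19): e=[42,10,24] → █
    (7,9)@(15, 19): e=[-6,42,40] → ·
    (2,10)@(5, 21): e=[46,-18,48] → ·
    (3,10)@(7, 21): e=[34,-10,52] → ·
    (4,10)@(9, 21): e=[22,-2,56] → ·
  covered (10 px):
    · · · · · · · · · · · ·
    · · · · · · · · · · · ·
    · · · · · · · · · · · ·
    · · · · · · · · · · · ·
    · · · · · · · · · · · ·
    · · · · · · · · · · · ·
    · · · · · · · · · · · ·
    · · · · · · · · · · · ·
    · · · · █ █ █ █ · · · ·
    · · █ █ █ █ █ · · · · ·
    · · · · · █ · · · · · ·
T1:
  2·area = 15  (B↔C swapped to make it positive)
  edge (13, 5)→(2, 14): d=(-11,9) right/bottom  bias=-1
  edge (2, 14)→(15, 2): d=(13,-12) top-left  bias=+0
  edge (15, 2)→(13, 5): d=(-2,3) right/bottom  bias=-1
    (6,2)@(13, 5): e=[0,15,0] → ·  [on edge]
    (4,5)@(9, 11): e=[-30,45,0] → ·  [on edge]
    (2,8)@(5, 17): e=[-60,75,0] → ·  [on edge]
  covered (0 px):
    · · · · · · · · · · · ·
    · · · · · · · · · · · ·
    · · · · · · · · · · · ·
    · · · · · · · · · · · ·
    · · · · · · · · · · · ·
    · · · · · · · · · · · ·
    · · · · · · · · · · · ·
    · · · · · · · · · · · ·
    · · · · · · · · · · · ·
    · · · · · · · · · · · ·
    · · · · · · · · · · · ·
T2:
  2·area = 128  (B↔C swapped to make it positive)
  edge (10, 2)→(6, 22): d=(-4,20) right/bottom  bias=-1
  edge (6, 22)→(4, 0): d=(-2,-22) top-left  bias=+0
  edge (4, 0)→(10, 2): d=(6,2) right/bottom  bias=-1
    (2,0)@(5, 1): e=[104,20,4] → █
    (3,0)@(7, 1): e=[64,64,0] → ·  [on edge]
    (2,1)@(5, 3): e=[96,16,16] → █
    (3,1)@(7, 3): e=[56,60,12] → █
    (4,1)@(9, 3): e=[16,104,8] → █
    (5,1)@(11, 3): e=[-24,148,4] → ·
    (6,1)@(13, 3): e=[-64,192,0] → ·  [on edge]
    (2,2)@(5, 5): e=[88,12,28] → █
    (5,2)@(11, 5): e=[-32,144,16] → ·
    (9,2)@(19, 5): e=[-192,320,0] → ·  [on edge]
    (2,3)@(5, 7): e=[80,8,40] → █
    (4,3)@(9, 7): e=[0,96,32] → ·  [on edge]
    (2,5)@(5, 11): e=[64,0,64] → █  [on edge]
    (3,8)@(7, 17): e=[0,32,96] → ·  [on edge]
  covered (15 px):
    · · █ · · · · · · · · ·
    · · █ █ █ · · · · · · ·
    · · █ █ █ · · · · · · ·
    · · █ █ · · · · · · · ·
    · · █ █ · · · · · · · ·
    · · █ █ · · · · · · · ·
    · · · █ · · · · · · · ·
    · · · █ · · · · · · · ·
    · · · · · · · · · · · ·
    · · · · · · · · · · · ·
    · · · · · · · · · · · ·
T3:
  2·area = 20
  edge (0, 4)→(20, 14): d=(20,10) right/bottom  bias=-1
  edge (20, 14)→(18, 14): d=(-2,0) right/bottom  bias=-1
  edge (18, 14)→(0, 4): d=(-18,-10) top-left  bias=+0
    (4,4)@(9, 9): e=[10,10,0] → █  [on edge]
    (5,4)@(11, 9): e=[-10,10,20] → ·
    (4,5)@(9, 11): e=[50,6,-36] → ·
    (6,5)@(13, 11): e=[10,6,4] → █
    (7,5)@(15, 11): e=[-10,6,24] → ·
    (6,6)@(13, 13): e=[50,2,-32] → ·
    (8,6)@(17, 13): e=[10,2,8] → █
    (9,6)@(19, 13): e=[-10,2,28] → ·
    (8,7)@(17, 15): e=[50,-2,-28] → ·
  covered (3 px):
    · · · · · · · · · · · ·
    · · · · · · · · · · · ·
    · · · · · · · · · · · ·
    · · · · · · · · · · · ·
    · · · · █ · · · · · · ·
    · · · · · · █ · · · · ·
    · · · · · · · · █ · · ·
    · · · · · · · · · · · ·
    · · · · · · · · · · · ·
    · · · · · · · · · · · ·
    · · · · · · · · · · · ·

Final: [[4,8],[5,8],[6,8],[7,8],[2,9],[3,9],[4,9],[5,9],[6,9],[5,10]]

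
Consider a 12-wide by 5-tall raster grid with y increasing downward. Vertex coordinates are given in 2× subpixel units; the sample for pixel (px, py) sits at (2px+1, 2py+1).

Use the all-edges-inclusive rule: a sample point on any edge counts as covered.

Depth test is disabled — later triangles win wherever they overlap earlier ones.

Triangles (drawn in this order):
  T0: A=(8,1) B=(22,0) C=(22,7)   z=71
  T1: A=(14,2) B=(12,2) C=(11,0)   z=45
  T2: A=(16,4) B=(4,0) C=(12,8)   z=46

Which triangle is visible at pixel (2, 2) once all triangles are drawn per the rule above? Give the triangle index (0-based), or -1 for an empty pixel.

T0:
  2·area = 98
  edge (8, 1)→(22, 0): d=(14,-1) inclusive
  edge (22, 0)→(22, 7): d=(0,7) inclusive
  edge (22, 7)→(8, 1): d=(-14,-6) inclusive
    (4,0)@(9, 1): e=[1,91,6] → █
    (5,0)@(11, 1): e=[3,77,18] → █
    (6,0)@(13, 1): e=[5,63,30] → █
    (7,0)@(15, 1): e=[7,49,42] → █
    (8,0)@(17, 1): e=[9,35,54] → █
    (9,0)@(19, 1): e=[11,21,66] → █
    (10,0)@(21, 1): e=[13,7,78] → █
    (11,0)@(23, 1): e=[15,-7,90] → ·
    (4,1)@(9, 3): e=[29,91,-22] → ·
    (5,1)@(11, 3): e=[31,77,-10] → ·
    (6,1)@(13, 3): e=[33,63,2] → █
    (11,1)@(23, 3): e=[43,-7,62] → ·
  covered (14 px):
    · · · · █ █ █ █ █ █ █ ·
    · · · · · · █ █ █ █ █ ·
    · · · · · · · · · █ █ ·
    · · · · · · · · · · · ·
    · · · · · · · · · · · ·
T1:
  2·area = 4
  edge (14, 2)→(12, 2): d=(-2,0) inclusive
  edge (12, 2)→(11, 0): d=(-1,-2) inclusive
  edge (11, 0)→(14, 2): d=(3,2) inclusive
  covered (0 px):
    · · · · · · · · · · · ·
    · · · · · · · · · · · ·
    · · · · · · · · · · · ·
    · · · · · · · · · · · ·
    · · · · · · · · · · · ·
T2:
  2·area = 64  (B↔C swapped to make it positive)
  edge (16, 4)→(12, 8): d=(-4,4) inclusive
  edge (12, 8)→(4, 0): d=(-8,-8) inclusive
  edge (4, 0)→(16, 4): d=(12,4) inclusive
    (2,0)@(5, 1): e=[56,0,8] → █  [on edge]
    (3,0)@(7, 1): e=[48,16,0] → █  [on edge]
    (4,0)@(9, 1): e=[40,32,-8] → ·
    (9,0)@(19, 1): e=[0,112,-48] → ·  [on edge]
    (2,1)@(5, 3): e=[48,-16,32] → ·
    (3,1)@(7, 3): e=[40,0,24] → █  [on edge]
    (4,1)@(9, 3): e=[32,16,16] → █
    (5,1)@(11, 3): e=[24,32,8] → █
    (6,1)@(13, 3): e=[16,48,0] → █  [on edge]
    (7,1)@(15, 3): e=[8,64,-8] → ·
    (8,1)@(17, 3): e=[0,80,-16] → ·  [on edge]
    (3,2)@(7, 5): e=[32,-16,48] → ·
    (4,2)@(9, 5): e=[24,0,40] → █  [on edge]
    (7,2)@(15, 5): e=[0,48,16] → █  [on edge]
    (9,2)@(19, 5): e=[-16,80,0] → ·  [on edge]
    (5,3)@(11, 7): e=[8,0,56] → █  [on edge]
    (6,3)@(13, 7): e=[0,16,48] → █  [on edge]
    (5,4)@(11, 9): e=[0,-16,80] → ·  [on edge]
    (6,4)@(13, 9): e=[-8,0,72] → ·  [on edge]
  covered (12 px):
    · · █ █ · · · · · · · ·
    · · · █ █ █ █ · · · · ·
    · · · · █ █ █ █ · · · ·
    · · · · · █ █ · · · · ·
    · · · · · · · · · · · ·

Z-buffer (winner per pixel, '.' = empty):
  . . 2 2 0 0 0 0 0 0 0 .
  . . . 2 2 2 2 0 0 0 0 .
  . . . . 2 2 2 2 . 0 0 .
  . . . . . 2 2 . . . . .
  . . . . . . . . . . . .

Answer: -1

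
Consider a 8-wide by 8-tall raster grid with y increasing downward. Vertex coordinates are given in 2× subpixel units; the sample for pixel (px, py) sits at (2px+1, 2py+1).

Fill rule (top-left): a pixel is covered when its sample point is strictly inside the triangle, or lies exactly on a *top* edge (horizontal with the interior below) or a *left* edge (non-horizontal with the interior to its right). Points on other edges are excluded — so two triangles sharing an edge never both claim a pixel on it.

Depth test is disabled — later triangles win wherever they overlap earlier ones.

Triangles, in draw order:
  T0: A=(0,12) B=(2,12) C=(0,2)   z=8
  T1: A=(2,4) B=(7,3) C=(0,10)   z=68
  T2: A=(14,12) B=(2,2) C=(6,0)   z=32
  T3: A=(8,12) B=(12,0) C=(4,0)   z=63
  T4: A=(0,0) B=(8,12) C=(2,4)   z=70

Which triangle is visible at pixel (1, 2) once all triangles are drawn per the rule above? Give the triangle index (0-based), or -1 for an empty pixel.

T0:
  2·area = 20  (B↔C swapped to make it positive)
  edge (0, 12)→(0, 2): d=(0,-10) top-left  bias=+0
  edge (0, 2)→(2, 12): d=(2,10) right/bottom  bias=-1
  edge (2, 12)→(0, 12): d=(-2,0) right/bottom  bias=-1
    (0,3)@(1, 7): e=[10,0,10] → ·  [on edge]
    (0,4)@(1, 9): e=[10,4,6] → #
    (1,4)@(3, 9): e=[30,-16,6] → ·
    (0,5)@(1, 11): e=[10,8,2] → #
    (1,5)@(3, 11): e=[30,-12,2] → ·
    (0,6)@(1, 13): e=[10,12,-2] → ·
  covered (2 px):
    · · · · · · · ·
    · · · · · · · ·
    · · · · · · · ·
    · · · · · · · ·
    # · · · · · · ·
    # · · · · · · ·
    · · · · · · · ·
    · · · · · · · ·
T1:
  2·area = 28
  edge (2, 4)→(7, 3): d=(5,-1) top-left  bias=+0
  edge (7, 3)→(0, 10): d=(-7,7) right/bottom  bias=-1
  edge (0, 10)→(2, 4): d=(2,-6) top-left  bias=+0
    (1,0)@(3, 1): e=[-14,42,0] → ·  [on edge]
    (4,0)@(9, 1): e=[-8,0,36] → ·  [on edge]
    (3,1)@(7, 3): e=[0,0,28] → ·  [on edge]
    (1,2)@(3, 5): e=[6,14,8] → #
    (2,2)@(5, 5): e=[8,0,20] → ·  [on edge]
    (0,3)@(1, 7): e=[14,14,0] → #  [on edge]
    (1,3)@(3, 7): e=[16,0,12] → ·  [on edge]
    (0,4)@(1, 9): e=[24,0,4] → ·  [on edge]
  covered (2 px):
    · · · · · · · ·
    · · · · · · · ·
    · # · · · · · ·
    # · · · · · · ·
    · · · · · · · ·
    · · · · · · · ·
    · · · · · · · ·
    · · · · · · · ·
T2:
  2·area = 64
  edge (14, 12)→(2, 2): d=(-12,-10) top-left  bias=+0
  edge (2, 2)→(6, 0): d=(4,-2) top-left  bias=+0
  edge (6, 0)→(14, 12): d=(8,12) right/bottom  bias=-1
    (2,0)@(5, 1): e=[42,2,20] → #
    (3,0)@(7, 1): e=[62,6,-4] → ·
    (2,1)@(5, 3): e=[18,10,36] → #
    (3,1)@(7, 3): e=[38,14,12] → #
    (4,1)@(9, 3): e=[58,18,-12] → ·
    (2,2)@(5, 5): e=[-6,18,52] → ·
    (3,2)@(7, 5): e=[14,22,28] → #
    (4,2)@(9, 5): e=[34,26,4] → #
    (5,2)@(11, 5): e=[54,30,-20] → ·
    (3,3)@(7, 7): e=[-10,30,44] → ·
    (4,3)@(9, 7): e=[10,34,20] → #
    (5,3)@(11, 7): e=[30,38,-4] → ·
  covered (8 px):
    · · # · · · · ·
    · · # # · · · ·
    · · · # # · · ·
    · · · · # · · ·
    · · · · · # · ·
    · · · · · · # ·
    · · · · · · · ·
    · · · · · · · ·
T3:
  2·area = 96  (B↔C swapped to make it positive)
  edge (8, 12)→(4, 0): d=(-4,-12) top-left  bias=+0
  edge (4, 0)→(12, 0): d=(8,0) top-left  bias=+0
  edge (12, 0)→(8, 12): d=(-4,12) right/bottom  bias=-1
    (2,0)@(5, 1): e=[8,8,80] → #
    (3,0)@(7, 1): e=[32,8,56] → #
    (4,0)@(9, 1): e=[56,8,32] → #
    (5,0)@(11, 1): e=[80,8,8] → #
    (6,0)@(13, 1): e=[104,8,-16] → ·
    (2,1)@(5, 3): e=[0,24,72] → #  [on edge]
    (5,1)@(11, 3): e=[72,24,0] → ·  [on edge]
    (2,2)@(5, 5): e=[-8,40,64] → ·
    (3,2)@(7, 5): e=[16,40,40] → #
    (5,2)@(11, 5): e=[64,40,-8] → ·
    (3,3)@(7, 7): e=[8,56,32] → #
    (5,3)@(11, 7): e=[56,56,-16] → ·
    (3,4)@(7, 9): e=[0,72,24] → #  [on edge]
    (4,4)@(9, 9): e=[24,72,0] → ·  [on edge]
    (3,7)@(7, 15): e=[-24,120,0] → ·  [on edge]
    (4,7)@(9, 15): e=[0,120,-24] → ·  [on edge]
  covered (12 px):
    · · # # # # · ·
    · · # # # · · ·
    · · · # # · · ·
    · · · # # · · ·
    · · · # · · · ·
    · · · · · · · ·
    · · · · · · · ·
    · · · · · · · ·
T4:
  2·area = 8
  edge (0, 0)→(8, 12): d=(8,12) right/bottom  bias=-1
  edge (8, 12)→(2, 4): d=(-6,-8) top-left  bias=+0
  edge (2, 4)→(0, 0): d=(-2,-4) top-left  bias=+0
    (1,2)@(3, 5): e=[4,2,2] → #
    (2,2)@(5, 5): e=[-20,18,10] → ·
    (1,3)@(3, 7): e=[20,-10,-2] → ·
  covered (1 px):
    · · · · · · · ·
    · · · · · · · ·
    · # · · · · · ·
    · · · · · · · ·
    · · · · · · · ·
    · · · · · · · ·
    · · · · · · · ·
    · · · · · · · ·

Z-buffer (winner per pixel, '.' = empty):
  . . 3 3 3 3 . .
  . . 3 3 3 . . .
  . 4 . 3 3 . . .
  1 . . 3 3 . . .
  0 . . 3 . 2 . .
  0 . . . . . 2 .
  . . . . . . . .
  . . . . . . . .

Answer: 4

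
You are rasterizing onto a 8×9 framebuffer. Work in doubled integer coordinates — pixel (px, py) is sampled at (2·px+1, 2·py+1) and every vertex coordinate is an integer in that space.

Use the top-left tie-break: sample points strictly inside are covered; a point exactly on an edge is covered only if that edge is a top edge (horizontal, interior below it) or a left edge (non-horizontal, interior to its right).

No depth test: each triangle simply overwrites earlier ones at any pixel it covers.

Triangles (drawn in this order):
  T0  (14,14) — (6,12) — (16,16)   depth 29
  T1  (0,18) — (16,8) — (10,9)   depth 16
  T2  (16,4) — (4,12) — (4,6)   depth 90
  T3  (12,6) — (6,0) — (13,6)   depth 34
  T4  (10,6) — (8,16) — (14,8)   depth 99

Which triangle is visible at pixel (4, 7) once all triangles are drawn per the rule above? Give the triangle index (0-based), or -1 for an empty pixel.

T0:
  2·area = 12  (B↔C swapped to make it positive)
  edge (14, 14)→(16, 16): d=(2,2) right/bottom  bias=-1
  edge (16, 16)→(6, 12): d=(-10,-4) top-left  bias=+0
  edge (6, 12)→(14, 14): d=(8,2) right/bottom  bias=-1
    (0,0)@(1, 1): e=[0,90,-78] → ·  [on edge]
    (1,1)@(3, 3): e=[0,78,-66] → ·  [on edge]
    (2,2)@(5, 5): e=[0,66,-54] → ·  [on edge]
    (3,3)@(7, 7): e=[0,54,-42] → ·  [on edge]
    (4,4)@(9, 9): e=[0,42,-30] → ·  [on edge]
    (5,5)@(11, 11): e=[0,30,-18] → ·  [on edge]
    (4,6)@(9, 13): e=[8,2,2] → █
    (5,6)@(11, 13): e=[4,10,-2] → ·
    (6,6)@(13, 13): e=[0,18,-6] → ·  [on edge]
    (4,7)@(9, 15): e=[12,-18,18] → ·
    (7,7)@(15, 15): e=[0,6,6] → ·  [on edge]
  covered (1 px):
    · · · · · · · ·
    · · · · · · · ·
    · · · · · · · ·
    · · · · · · · ·
    · · · · · · · ·
    · · · · · · · ·
    · · · · █ · · ·
    · · · · · · · ·
    · · · · · · · ·
T1:
  2·area = 44  (B↔C swapped to make it positive)
  edge (0, 18)→(10, 9): d=(10,-9) top-left  bias=+0
  edge (10, 9)→(16, 8): d=(6,-1) top-left  bias=+0
  edge (16, 8)→(0, 18): d=(-16,10) right/bottom  bias=-1
    (5,4)@(11, 9): e=[9,1,34] → █
    (6,4)@(13, 9): e=[27,3,14] → █
    (7,4)@(15, 9): e=[45,5,-6] → ·
    (4,5)@(9, 11): e=[11,11,22] → █
    (6,5)@(13, 11): e=[47,15,-18] → ·
    (3,6)@(7, 13): e=[13,21,10] → █
    (4,6)@(9, 13): e=[31,23,-10] → ·
    (5,6)@(11, 13): e=[49,25,-30] → ·
    (3,7)@(7, 15): e=[33,33,-22] → ·
  covered (5 px):
    · · · · · · · ·
    · · · · · · · ·
    · · · · · · · ·
    · · · · · · · ·
    · · · · · █ █ ·
    · · · · █ █ · ·
    · · · █ · · · ·
    · · · · · · · ·
    · · · · · · · ·
T2:
  2·area = 72
  edge (16, 4)→(4, 12): d=(-12,8) right/bottom  bias=-1
  edge (4, 12)→(4, 6): d=(0,-6) top-left  bias=+0
  edge (4, 6)→(16, 4): d=(12,-2) top-left  bias=+0
    (5,2)@(11, 5): e=[28,42,2] → █
    (6,2)@(13, 5): e=[12,54,6] → █
    (7,2)@(15, 5): e=[-4,66,10] → ·
    (2,3)@(5, 7): e=[52,6,14] → █
    (3,3)@(7, 7): e=[36,18,18] → █
    (4,3)@(9, 7): e=[20,30,22] → █
    (6,3)@(13, 7): e=[-12,54,30] → ·
    (2,4)@(5, 9): e=[28,6,38] → █
    (4,4)@(9, 9): e=[-4,30,46] → ·
    (5,4)@(11, 9): e=[-20,42,50] → ·
    (2,5)@(5, 11): e=[4,6,62] → █
    (3,5)@(7, 11): e=[-12,18,66] → ·
  covered (9 px):
    · · · · · · · ·
    · · · · · · · ·
    · · · · · █ █ ·
    · · █ █ █ █ · ·
    · · █ █ · · · ·
    · · █ · · · · ·
    · · · · · · · ·
    · · · · · · · ·
    · · · · · · · ·
T3:
  2·area = 6
  edge (12, 6)→(6, 0): d=(-6,-6) top-left  bias=+0
  edge (6, 0)→(13, 6): d=(7,6) right/bottom  bias=-1
  edge (13, 6)→(12, 6): d=(-1,0) right/bottom  bias=-1
    (3,0)@(7, 1): e=[0,1,5] → █  [on edge]
    (4,0)@(9, 1): e=[12,-11,5] → ·
    (3,1)@(7, 3): e=[-12,15,3] → ·
    (4,1)@(9, 3): e=[0,3,3] → █  [on edge]
    (5,1)@(11, 3): e=[12,-9,3] → ·
    (4,2)@(9, 5): e=[-12,17,1] → ·
    (5,2)@(11, 5): e=[0,5,1] → █  [on edge]
    (6,2)@(13, 5): e=[12,-7,1] → ·
    (5,3)@(11, 7): e=[-12,19,-1] → ·
    (6,3)@(13, 7): e=[0,7,-1] → ·  [on edge]
    (7,4)@(15, 9): e=[0,9,-3] → ·  [on edge]
  covered (3 px):
    · · · █ · · · ·
    · · · · █ · · ·
    · · · · · █ · ·
    · · · · · · · ·
    · · · · · · · ·
    · · · · · · · ·
    · · · · · · · ·
    · · · · · · · ·
    · · · · · · · ·
T4:
  2·area = 44  (B↔C swapped to make it positive)
  edge (10, 6)→(14, 8): d=(4,2) right/bottom  bias=-1
  edge (14, 8)→(8, 16): d=(-6,8) right/bottom  bias=-1
  edge (8, 16)→(10, 6): d=(2,-10) top-left  bias=+0
    (5,0)@(11, 1): e=[-22,66,0] → ·  [on edge]
    (5,3)@(11, 7): e=[2,30,12] → █
    (6,3)@(13, 7): e=[-2,14,32] → ·
    (5,4)@(11, 9): e=[10,18,16] → █
    (6,4)@(13, 9): e=[6,2,36] → █
    (7,4)@(15, 9): e=[2,-14,56] → ·
    (4,5)@(9, 11): e=[22,22,0] → █  [on edge]
    (6,5)@(13, 11): e=[14,-10,40] → ·
    (4,6)@(9, 13): e=[30,10,4] → █
    (5,6)@(11, 13): e=[26,-6,24] → ·
    (4,7)@(9, 15): e=[38,-2,8] → ·
  covered (6 px):
    · · · · · · · ·
    · · · · · · · ·
    · · · · · · · ·
    · · · · · █ · ·
    · · · · · █ █ ·
    · · · · █ █ · ·
    · · · · █ · · ·
    · · · · · · · ·
    · · · · · · · ·

Z-buffer (winner per pixel, '.' = empty):
  . . . 3 . . . .
  . . . . 3 . . .
  . . . . . 3 2 .
  . . 2 2 2 4 . .
  . . 2 2 . 4 4 .
  . . 2 . 4 4 . .
  . . . 1 4 . . .
  . . . . . . . .
  . . . . . . . .

Result: -1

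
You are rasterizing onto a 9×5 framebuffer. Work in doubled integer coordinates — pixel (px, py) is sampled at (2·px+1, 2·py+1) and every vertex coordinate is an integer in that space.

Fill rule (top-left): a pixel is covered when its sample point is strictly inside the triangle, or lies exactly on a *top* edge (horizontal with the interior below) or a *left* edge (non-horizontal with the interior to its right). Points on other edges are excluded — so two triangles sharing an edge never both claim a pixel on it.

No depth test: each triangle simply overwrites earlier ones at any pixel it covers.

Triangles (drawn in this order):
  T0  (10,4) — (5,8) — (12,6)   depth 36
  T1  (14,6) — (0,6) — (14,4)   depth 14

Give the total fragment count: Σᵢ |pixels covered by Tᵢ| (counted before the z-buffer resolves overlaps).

T0:
  2·area = 18  (B↔C swapped to make it positive)
  edge (10, 4)→(12, 6): d=(2,2) right/bottom  bias=-1
  edge (12, 6)→(5, 8): d=(-7,2) right/bottom  bias=-1
  edge (5, 8)→(10, 4): d=(5,-4) top-left  bias=+0
    (3,0)@(7, 1): e=[0,45,-27] → ·  [on edge]
    (4,1)@(9, 3): e=[0,27,-9] → ·  [on edge]
    (4,2)@(9, 5): e=[4,13,1] → #
    (5,2)@(11, 5): e=[0,9,9] → ·  [on edge]
    (3,3)@(7, 7): e=[12,3,3] → #
    (4,3)@(9, 7): e=[8,-1,11] → ·
    (6,3)@(13, 7): e=[0,-9,27] → ·  [on edge]
    (3,4)@(7, 9): e=[16,-11,13] → ·
    (7,4)@(15, 9): e=[0,-27,45] → ·  [on edge]
  covered (2 px):
    · · · · · · · · ·
    · · · · · · · · ·
    · · · · # · · · ·
    · · · # · · · · ·
    · · · · · · · · ·
T1:
  2·area = 28
  edge (14, 6)→(0, 6): d=(-14,0) right/bottom  bias=-1
  edge (0, 6)→(14, 4): d=(14,-2) top-left  bias=+0
  edge (14, 4)→(14, 6): d=(0,2) right/bottom  bias=-1
    (3,2)@(7, 5): e=[14,0,14] → #  [on edge]
    (4,2)@(9, 5): e=[14,4,10] → #
    (5,2)@(11, 5): e=[14,8,6] → #
    (6,2)@(13, 5): e=[14,12,2] → #
    (7,2)@(15, 5): e=[14,16,-2] → ·
    (3,3)@(7, 7): e=[-14,28,14] → ·
    (4,3)@(9, 7): e=[-14,32,10] → ·
    (5,3)@(11, 7): e=[-14,36,6] → ·
    (6,3)@(13, 7): e=[-14,40,2] → ·
  covered (4 px):
    · · · · · · · · ·
    · · · · · · · · ·
    · · · # # # # · ·
    · · · · · · · · ·
    · · · · · · · · ·

Answer: 6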